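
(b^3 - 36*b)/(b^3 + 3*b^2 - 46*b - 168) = b*(b - 6)/(b^2 - 3*b - 28)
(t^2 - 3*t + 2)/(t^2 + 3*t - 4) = (t - 2)/(t + 4)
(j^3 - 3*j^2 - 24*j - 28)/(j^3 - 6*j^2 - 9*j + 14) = (j + 2)/(j - 1)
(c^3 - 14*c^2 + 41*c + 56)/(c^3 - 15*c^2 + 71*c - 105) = (c^2 - 7*c - 8)/(c^2 - 8*c + 15)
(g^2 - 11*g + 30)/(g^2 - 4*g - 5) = (g - 6)/(g + 1)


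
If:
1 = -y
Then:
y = -1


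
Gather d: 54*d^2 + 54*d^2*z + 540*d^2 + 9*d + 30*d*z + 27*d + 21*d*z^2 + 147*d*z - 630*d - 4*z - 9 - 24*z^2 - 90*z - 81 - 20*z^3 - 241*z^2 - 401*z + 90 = d^2*(54*z + 594) + d*(21*z^2 + 177*z - 594) - 20*z^3 - 265*z^2 - 495*z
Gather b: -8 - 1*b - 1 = -b - 9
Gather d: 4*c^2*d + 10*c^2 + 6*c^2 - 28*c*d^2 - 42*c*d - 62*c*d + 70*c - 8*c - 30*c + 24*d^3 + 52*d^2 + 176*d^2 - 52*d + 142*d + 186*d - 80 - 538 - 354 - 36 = 16*c^2 + 32*c + 24*d^3 + d^2*(228 - 28*c) + d*(4*c^2 - 104*c + 276) - 1008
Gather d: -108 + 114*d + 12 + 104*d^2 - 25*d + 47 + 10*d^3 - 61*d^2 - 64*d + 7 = 10*d^3 + 43*d^2 + 25*d - 42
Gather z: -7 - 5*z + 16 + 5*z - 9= 0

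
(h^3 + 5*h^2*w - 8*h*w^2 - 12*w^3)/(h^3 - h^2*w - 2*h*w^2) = (h + 6*w)/h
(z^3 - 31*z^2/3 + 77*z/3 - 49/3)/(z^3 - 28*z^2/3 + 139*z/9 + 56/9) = 3*(3*z^2 - 10*z + 7)/(9*z^2 - 21*z - 8)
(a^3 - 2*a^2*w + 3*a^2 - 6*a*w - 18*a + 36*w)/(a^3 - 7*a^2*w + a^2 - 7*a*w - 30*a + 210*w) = (-a^2 + 2*a*w + 3*a - 6*w)/(-a^2 + 7*a*w + 5*a - 35*w)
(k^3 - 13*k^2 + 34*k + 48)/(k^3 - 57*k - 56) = (k - 6)/(k + 7)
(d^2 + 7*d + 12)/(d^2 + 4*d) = (d + 3)/d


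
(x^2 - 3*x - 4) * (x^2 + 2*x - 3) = x^4 - x^3 - 13*x^2 + x + 12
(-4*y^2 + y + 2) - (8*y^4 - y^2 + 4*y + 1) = -8*y^4 - 3*y^2 - 3*y + 1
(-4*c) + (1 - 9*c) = 1 - 13*c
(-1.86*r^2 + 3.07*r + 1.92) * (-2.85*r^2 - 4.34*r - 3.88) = 5.301*r^4 - 0.677099999999999*r^3 - 11.579*r^2 - 20.2444*r - 7.4496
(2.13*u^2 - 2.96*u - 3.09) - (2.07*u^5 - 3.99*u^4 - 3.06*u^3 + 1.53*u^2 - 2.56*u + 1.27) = -2.07*u^5 + 3.99*u^4 + 3.06*u^3 + 0.6*u^2 - 0.4*u - 4.36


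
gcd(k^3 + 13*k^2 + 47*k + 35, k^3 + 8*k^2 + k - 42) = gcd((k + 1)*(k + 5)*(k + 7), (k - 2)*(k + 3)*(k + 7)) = k + 7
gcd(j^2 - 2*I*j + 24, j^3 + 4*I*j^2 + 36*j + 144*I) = j^2 - 2*I*j + 24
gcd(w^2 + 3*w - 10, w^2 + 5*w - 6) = 1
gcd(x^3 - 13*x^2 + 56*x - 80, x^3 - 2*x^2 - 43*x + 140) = x^2 - 9*x + 20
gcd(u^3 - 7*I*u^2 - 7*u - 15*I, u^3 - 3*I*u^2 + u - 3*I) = u^2 - 2*I*u + 3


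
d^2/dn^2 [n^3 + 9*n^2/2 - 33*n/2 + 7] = 6*n + 9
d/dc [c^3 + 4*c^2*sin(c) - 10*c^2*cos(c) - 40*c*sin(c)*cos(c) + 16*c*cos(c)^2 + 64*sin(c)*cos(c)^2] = 10*c^2*sin(c) + 4*c^2*cos(c) + 3*c^2 + 8*c*sin(c) - 16*c*sin(2*c) - 20*c*cos(c) - 40*c*cos(2*c) - 20*sin(2*c) + 16*cos(c) + 8*cos(2*c) + 48*cos(3*c) + 8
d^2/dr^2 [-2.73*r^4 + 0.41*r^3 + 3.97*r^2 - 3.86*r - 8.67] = -32.76*r^2 + 2.46*r + 7.94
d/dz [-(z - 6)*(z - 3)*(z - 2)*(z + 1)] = 2*z*(-2*z^2 + 15*z - 25)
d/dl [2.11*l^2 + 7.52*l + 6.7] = 4.22*l + 7.52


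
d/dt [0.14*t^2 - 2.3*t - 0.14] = 0.28*t - 2.3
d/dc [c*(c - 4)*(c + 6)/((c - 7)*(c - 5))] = (c^4 - 24*c^3 + 105*c^2 + 140*c - 840)/(c^4 - 24*c^3 + 214*c^2 - 840*c + 1225)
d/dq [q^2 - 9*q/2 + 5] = 2*q - 9/2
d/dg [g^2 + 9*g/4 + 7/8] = 2*g + 9/4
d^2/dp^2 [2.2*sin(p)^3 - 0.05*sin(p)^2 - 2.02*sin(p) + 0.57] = 0.370000000000003*sin(p) + 4.95*sin(3*p) - 0.1*cos(2*p)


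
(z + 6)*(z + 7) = z^2 + 13*z + 42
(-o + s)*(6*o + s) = -6*o^2 + 5*o*s + s^2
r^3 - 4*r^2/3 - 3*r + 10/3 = (r - 2)*(r - 1)*(r + 5/3)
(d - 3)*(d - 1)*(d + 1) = d^3 - 3*d^2 - d + 3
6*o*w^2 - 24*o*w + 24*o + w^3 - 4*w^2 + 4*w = (6*o + w)*(w - 2)^2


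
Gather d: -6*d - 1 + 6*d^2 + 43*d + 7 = 6*d^2 + 37*d + 6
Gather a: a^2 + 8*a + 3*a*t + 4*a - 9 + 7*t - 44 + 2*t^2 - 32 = a^2 + a*(3*t + 12) + 2*t^2 + 7*t - 85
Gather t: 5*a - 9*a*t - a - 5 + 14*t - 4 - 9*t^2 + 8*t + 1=4*a - 9*t^2 + t*(22 - 9*a) - 8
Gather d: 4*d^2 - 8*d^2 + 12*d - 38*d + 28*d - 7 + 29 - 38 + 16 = -4*d^2 + 2*d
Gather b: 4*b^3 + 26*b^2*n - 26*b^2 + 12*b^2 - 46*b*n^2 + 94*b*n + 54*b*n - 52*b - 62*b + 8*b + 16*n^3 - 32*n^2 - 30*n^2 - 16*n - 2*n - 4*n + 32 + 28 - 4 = 4*b^3 + b^2*(26*n - 14) + b*(-46*n^2 + 148*n - 106) + 16*n^3 - 62*n^2 - 22*n + 56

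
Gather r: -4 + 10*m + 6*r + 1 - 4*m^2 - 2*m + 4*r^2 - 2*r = -4*m^2 + 8*m + 4*r^2 + 4*r - 3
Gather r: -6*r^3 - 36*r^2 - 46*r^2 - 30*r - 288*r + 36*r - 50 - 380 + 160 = -6*r^3 - 82*r^2 - 282*r - 270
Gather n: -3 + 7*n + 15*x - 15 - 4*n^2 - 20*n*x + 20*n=-4*n^2 + n*(27 - 20*x) + 15*x - 18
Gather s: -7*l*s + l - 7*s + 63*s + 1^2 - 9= l + s*(56 - 7*l) - 8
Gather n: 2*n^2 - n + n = 2*n^2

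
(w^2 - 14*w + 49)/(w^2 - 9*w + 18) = (w^2 - 14*w + 49)/(w^2 - 9*w + 18)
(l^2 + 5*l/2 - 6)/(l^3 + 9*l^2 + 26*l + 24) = (l - 3/2)/(l^2 + 5*l + 6)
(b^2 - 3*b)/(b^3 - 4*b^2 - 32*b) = (3 - b)/(-b^2 + 4*b + 32)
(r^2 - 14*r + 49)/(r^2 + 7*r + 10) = (r^2 - 14*r + 49)/(r^2 + 7*r + 10)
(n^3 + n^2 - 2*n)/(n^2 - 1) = n*(n + 2)/(n + 1)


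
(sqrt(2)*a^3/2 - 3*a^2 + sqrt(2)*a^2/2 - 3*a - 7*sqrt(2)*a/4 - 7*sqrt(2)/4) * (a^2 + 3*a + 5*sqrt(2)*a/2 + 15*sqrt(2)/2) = sqrt(2)*a^5/2 - a^4/2 + 2*sqrt(2)*a^4 - 31*sqrt(2)*a^3/4 - 2*a^3 - 37*sqrt(2)*a^2 - 41*a^2/4 - 111*sqrt(2)*a/4 - 35*a - 105/4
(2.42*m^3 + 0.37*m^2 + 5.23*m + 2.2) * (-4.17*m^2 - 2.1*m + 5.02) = -10.0914*m^5 - 6.6249*m^4 - 10.4377*m^3 - 18.2996*m^2 + 21.6346*m + 11.044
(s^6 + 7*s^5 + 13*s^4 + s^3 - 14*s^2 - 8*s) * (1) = s^6 + 7*s^5 + 13*s^4 + s^3 - 14*s^2 - 8*s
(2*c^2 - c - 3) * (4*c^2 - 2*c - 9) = 8*c^4 - 8*c^3 - 28*c^2 + 15*c + 27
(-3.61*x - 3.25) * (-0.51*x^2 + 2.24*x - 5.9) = 1.8411*x^3 - 6.4289*x^2 + 14.019*x + 19.175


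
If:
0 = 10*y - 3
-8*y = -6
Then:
No Solution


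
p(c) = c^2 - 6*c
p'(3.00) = 0.00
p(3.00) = -9.00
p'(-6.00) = -18.00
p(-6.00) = 72.00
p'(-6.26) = -18.52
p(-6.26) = 76.75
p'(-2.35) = -10.70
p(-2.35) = 19.62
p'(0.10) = -5.80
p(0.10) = -0.59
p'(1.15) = -3.70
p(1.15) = -5.58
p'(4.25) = 2.50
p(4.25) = -7.44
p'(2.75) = -0.50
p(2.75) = -8.94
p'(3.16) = 0.32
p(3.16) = -8.97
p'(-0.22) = -6.44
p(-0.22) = 1.37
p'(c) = 2*c - 6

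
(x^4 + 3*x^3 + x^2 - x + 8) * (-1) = -x^4 - 3*x^3 - x^2 + x - 8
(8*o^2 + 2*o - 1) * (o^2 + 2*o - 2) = 8*o^4 + 18*o^3 - 13*o^2 - 6*o + 2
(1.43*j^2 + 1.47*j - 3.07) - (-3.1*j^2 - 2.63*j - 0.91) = 4.53*j^2 + 4.1*j - 2.16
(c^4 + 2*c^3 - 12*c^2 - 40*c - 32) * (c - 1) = c^5 + c^4 - 14*c^3 - 28*c^2 + 8*c + 32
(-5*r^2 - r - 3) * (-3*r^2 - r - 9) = 15*r^4 + 8*r^3 + 55*r^2 + 12*r + 27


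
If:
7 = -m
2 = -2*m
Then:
No Solution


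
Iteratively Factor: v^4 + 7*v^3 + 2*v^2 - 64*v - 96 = (v + 4)*(v^3 + 3*v^2 - 10*v - 24) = (v - 3)*(v + 4)*(v^2 + 6*v + 8) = (v - 3)*(v + 2)*(v + 4)*(v + 4)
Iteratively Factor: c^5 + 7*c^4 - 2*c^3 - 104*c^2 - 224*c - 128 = (c + 4)*(c^4 + 3*c^3 - 14*c^2 - 48*c - 32) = (c + 1)*(c + 4)*(c^3 + 2*c^2 - 16*c - 32) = (c - 4)*(c + 1)*(c + 4)*(c^2 + 6*c + 8) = (c - 4)*(c + 1)*(c + 2)*(c + 4)*(c + 4)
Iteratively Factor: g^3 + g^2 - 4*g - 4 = (g + 2)*(g^2 - g - 2) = (g + 1)*(g + 2)*(g - 2)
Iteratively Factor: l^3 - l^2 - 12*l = (l - 4)*(l^2 + 3*l) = l*(l - 4)*(l + 3)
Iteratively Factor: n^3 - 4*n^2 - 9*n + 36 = (n - 3)*(n^2 - n - 12) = (n - 3)*(n + 3)*(n - 4)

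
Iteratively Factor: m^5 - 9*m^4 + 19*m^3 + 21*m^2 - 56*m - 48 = (m + 1)*(m^4 - 10*m^3 + 29*m^2 - 8*m - 48) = (m - 3)*(m + 1)*(m^3 - 7*m^2 + 8*m + 16) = (m - 4)*(m - 3)*(m + 1)*(m^2 - 3*m - 4) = (m - 4)*(m - 3)*(m + 1)^2*(m - 4)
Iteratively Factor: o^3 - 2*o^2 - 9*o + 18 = (o - 3)*(o^2 + o - 6) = (o - 3)*(o + 3)*(o - 2)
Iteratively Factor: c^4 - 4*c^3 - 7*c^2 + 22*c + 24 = (c - 4)*(c^3 - 7*c - 6) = (c - 4)*(c + 2)*(c^2 - 2*c - 3) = (c - 4)*(c + 1)*(c + 2)*(c - 3)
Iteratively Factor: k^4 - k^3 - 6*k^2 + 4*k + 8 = (k + 2)*(k^3 - 3*k^2 + 4) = (k + 1)*(k + 2)*(k^2 - 4*k + 4) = (k - 2)*(k + 1)*(k + 2)*(k - 2)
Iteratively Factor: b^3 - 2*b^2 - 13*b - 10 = (b + 2)*(b^2 - 4*b - 5) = (b - 5)*(b + 2)*(b + 1)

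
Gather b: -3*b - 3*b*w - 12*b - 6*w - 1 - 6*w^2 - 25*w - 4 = b*(-3*w - 15) - 6*w^2 - 31*w - 5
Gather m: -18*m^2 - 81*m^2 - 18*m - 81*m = -99*m^2 - 99*m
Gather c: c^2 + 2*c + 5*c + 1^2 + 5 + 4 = c^2 + 7*c + 10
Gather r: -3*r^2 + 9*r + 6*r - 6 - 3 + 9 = -3*r^2 + 15*r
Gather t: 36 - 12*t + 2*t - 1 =35 - 10*t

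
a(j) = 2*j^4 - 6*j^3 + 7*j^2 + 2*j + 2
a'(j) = 8*j^3 - 18*j^2 + 14*j + 2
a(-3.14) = 444.92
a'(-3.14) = -467.11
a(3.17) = 89.51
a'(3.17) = 120.34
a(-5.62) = 3272.03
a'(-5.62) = -2065.23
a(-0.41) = 2.83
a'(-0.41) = -7.32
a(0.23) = 2.76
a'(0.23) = 4.37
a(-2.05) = 114.33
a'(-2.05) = -171.27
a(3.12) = 83.67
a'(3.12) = 113.43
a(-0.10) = 1.88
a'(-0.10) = 0.41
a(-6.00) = 4130.00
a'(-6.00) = -2458.00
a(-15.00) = 123047.00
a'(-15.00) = -31258.00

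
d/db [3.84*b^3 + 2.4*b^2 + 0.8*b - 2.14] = 11.52*b^2 + 4.8*b + 0.8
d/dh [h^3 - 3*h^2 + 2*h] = 3*h^2 - 6*h + 2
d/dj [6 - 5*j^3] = -15*j^2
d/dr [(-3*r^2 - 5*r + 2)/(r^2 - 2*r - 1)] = (11*r^2 + 2*r + 9)/(r^4 - 4*r^3 + 2*r^2 + 4*r + 1)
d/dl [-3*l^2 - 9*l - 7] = -6*l - 9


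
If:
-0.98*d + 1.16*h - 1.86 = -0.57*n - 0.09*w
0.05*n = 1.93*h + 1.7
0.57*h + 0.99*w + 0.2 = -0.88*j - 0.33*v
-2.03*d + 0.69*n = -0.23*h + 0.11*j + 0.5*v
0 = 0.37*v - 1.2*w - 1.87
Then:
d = 0.889899970008217 - 1.64962929719578*w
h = -0.0736826142497135*w - 0.718759089430617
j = -2.29348997744083*w - 1.65698313279817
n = 6.25589914797819 - 2.84414891003894*w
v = 3.24324324324324*w + 5.05405405405405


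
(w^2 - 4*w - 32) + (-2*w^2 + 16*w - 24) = -w^2 + 12*w - 56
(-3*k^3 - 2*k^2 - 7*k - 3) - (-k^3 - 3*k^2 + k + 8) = -2*k^3 + k^2 - 8*k - 11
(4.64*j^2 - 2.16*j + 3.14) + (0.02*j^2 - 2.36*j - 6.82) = 4.66*j^2 - 4.52*j - 3.68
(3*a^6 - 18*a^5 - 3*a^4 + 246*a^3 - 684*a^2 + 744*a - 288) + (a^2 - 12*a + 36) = 3*a^6 - 18*a^5 - 3*a^4 + 246*a^3 - 683*a^2 + 732*a - 252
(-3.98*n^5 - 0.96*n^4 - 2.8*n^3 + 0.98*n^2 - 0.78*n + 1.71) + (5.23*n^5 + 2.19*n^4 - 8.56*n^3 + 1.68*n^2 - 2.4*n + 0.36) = 1.25*n^5 + 1.23*n^4 - 11.36*n^3 + 2.66*n^2 - 3.18*n + 2.07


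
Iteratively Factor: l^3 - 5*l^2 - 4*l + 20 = (l + 2)*(l^2 - 7*l + 10) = (l - 2)*(l + 2)*(l - 5)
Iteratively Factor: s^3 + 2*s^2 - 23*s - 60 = (s + 4)*(s^2 - 2*s - 15) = (s + 3)*(s + 4)*(s - 5)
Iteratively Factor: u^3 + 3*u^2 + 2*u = (u + 1)*(u^2 + 2*u) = (u + 1)*(u + 2)*(u)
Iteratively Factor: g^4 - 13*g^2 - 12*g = (g + 1)*(g^3 - g^2 - 12*g) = g*(g + 1)*(g^2 - g - 12) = g*(g - 4)*(g + 1)*(g + 3)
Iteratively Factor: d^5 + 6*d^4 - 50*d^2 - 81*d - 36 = (d - 3)*(d^4 + 9*d^3 + 27*d^2 + 31*d + 12) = (d - 3)*(d + 3)*(d^3 + 6*d^2 + 9*d + 4) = (d - 3)*(d + 1)*(d + 3)*(d^2 + 5*d + 4) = (d - 3)*(d + 1)^2*(d + 3)*(d + 4)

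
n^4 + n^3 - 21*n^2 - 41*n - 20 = (n - 5)*(n + 1)^2*(n + 4)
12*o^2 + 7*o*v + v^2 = (3*o + v)*(4*o + v)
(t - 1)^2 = t^2 - 2*t + 1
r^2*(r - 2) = r^3 - 2*r^2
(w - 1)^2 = w^2 - 2*w + 1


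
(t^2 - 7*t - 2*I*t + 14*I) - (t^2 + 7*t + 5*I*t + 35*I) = -14*t - 7*I*t - 21*I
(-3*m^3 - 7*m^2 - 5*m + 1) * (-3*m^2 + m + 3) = 9*m^5 + 18*m^4 - m^3 - 29*m^2 - 14*m + 3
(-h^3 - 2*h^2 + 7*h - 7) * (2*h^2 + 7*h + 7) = -2*h^5 - 11*h^4 - 7*h^3 + 21*h^2 - 49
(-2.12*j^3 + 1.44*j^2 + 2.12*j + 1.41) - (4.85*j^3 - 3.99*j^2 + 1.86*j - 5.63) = -6.97*j^3 + 5.43*j^2 + 0.26*j + 7.04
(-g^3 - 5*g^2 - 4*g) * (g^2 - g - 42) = -g^5 - 4*g^4 + 43*g^3 + 214*g^2 + 168*g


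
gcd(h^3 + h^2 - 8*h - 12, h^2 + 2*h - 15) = h - 3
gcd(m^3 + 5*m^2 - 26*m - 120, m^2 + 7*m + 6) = m + 6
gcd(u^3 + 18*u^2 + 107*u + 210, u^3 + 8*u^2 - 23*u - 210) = u^2 + 13*u + 42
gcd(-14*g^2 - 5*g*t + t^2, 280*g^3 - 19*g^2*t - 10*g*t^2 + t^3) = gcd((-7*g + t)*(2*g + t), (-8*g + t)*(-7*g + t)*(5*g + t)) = -7*g + t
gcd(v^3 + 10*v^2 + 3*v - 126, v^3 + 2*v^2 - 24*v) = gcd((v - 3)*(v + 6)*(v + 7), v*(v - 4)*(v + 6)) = v + 6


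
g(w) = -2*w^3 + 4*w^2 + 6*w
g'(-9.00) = -552.00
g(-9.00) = 1728.00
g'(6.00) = -162.00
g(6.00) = -252.00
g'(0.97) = 8.11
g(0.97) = 7.76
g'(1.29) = 6.34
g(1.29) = 10.10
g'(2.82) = -19.15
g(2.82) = 3.88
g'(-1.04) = -8.81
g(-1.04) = 0.34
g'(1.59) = 3.55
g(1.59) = 11.61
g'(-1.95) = -32.42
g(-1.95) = 18.34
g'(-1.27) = -13.84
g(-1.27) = 2.93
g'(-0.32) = 2.83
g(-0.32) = -1.44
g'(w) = -6*w^2 + 8*w + 6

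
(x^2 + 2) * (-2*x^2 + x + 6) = -2*x^4 + x^3 + 2*x^2 + 2*x + 12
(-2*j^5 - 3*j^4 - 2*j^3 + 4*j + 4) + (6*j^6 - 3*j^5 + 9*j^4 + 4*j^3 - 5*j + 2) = 6*j^6 - 5*j^5 + 6*j^4 + 2*j^3 - j + 6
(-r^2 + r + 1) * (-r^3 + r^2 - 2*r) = r^5 - 2*r^4 + 2*r^3 - r^2 - 2*r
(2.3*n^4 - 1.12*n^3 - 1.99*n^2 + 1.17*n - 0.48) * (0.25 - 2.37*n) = -5.451*n^5 + 3.2294*n^4 + 4.4363*n^3 - 3.2704*n^2 + 1.4301*n - 0.12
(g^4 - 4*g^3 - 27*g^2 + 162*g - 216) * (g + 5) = g^5 + g^4 - 47*g^3 + 27*g^2 + 594*g - 1080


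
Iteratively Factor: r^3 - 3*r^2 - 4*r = (r - 4)*(r^2 + r) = r*(r - 4)*(r + 1)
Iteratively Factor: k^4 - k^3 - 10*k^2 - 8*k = (k + 2)*(k^3 - 3*k^2 - 4*k) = k*(k + 2)*(k^2 - 3*k - 4) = k*(k + 1)*(k + 2)*(k - 4)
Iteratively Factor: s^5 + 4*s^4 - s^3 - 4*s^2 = (s + 1)*(s^4 + 3*s^3 - 4*s^2) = s*(s + 1)*(s^3 + 3*s^2 - 4*s) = s*(s + 1)*(s + 4)*(s^2 - s) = s*(s - 1)*(s + 1)*(s + 4)*(s)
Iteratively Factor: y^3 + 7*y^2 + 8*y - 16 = (y + 4)*(y^2 + 3*y - 4) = (y - 1)*(y + 4)*(y + 4)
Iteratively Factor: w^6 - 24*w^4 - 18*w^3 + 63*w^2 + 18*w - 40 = (w + 2)*(w^5 - 2*w^4 - 20*w^3 + 22*w^2 + 19*w - 20) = (w - 5)*(w + 2)*(w^4 + 3*w^3 - 5*w^2 - 3*w + 4) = (w - 5)*(w - 1)*(w + 2)*(w^3 + 4*w^2 - w - 4) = (w - 5)*(w - 1)*(w + 1)*(w + 2)*(w^2 + 3*w - 4) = (w - 5)*(w - 1)*(w + 1)*(w + 2)*(w + 4)*(w - 1)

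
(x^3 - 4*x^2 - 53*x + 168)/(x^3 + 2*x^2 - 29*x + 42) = (x - 8)/(x - 2)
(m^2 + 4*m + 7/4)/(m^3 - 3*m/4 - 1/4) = (2*m + 7)/(2*m^2 - m - 1)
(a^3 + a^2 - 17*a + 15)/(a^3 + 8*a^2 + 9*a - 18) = (a^2 + 2*a - 15)/(a^2 + 9*a + 18)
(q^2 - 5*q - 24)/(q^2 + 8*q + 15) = (q - 8)/(q + 5)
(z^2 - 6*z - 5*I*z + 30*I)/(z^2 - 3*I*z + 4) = (z^2 - 6*z - 5*I*z + 30*I)/(z^2 - 3*I*z + 4)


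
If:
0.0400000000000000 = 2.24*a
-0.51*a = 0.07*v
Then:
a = 0.02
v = -0.13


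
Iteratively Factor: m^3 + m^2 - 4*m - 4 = (m + 1)*(m^2 - 4) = (m + 1)*(m + 2)*(m - 2)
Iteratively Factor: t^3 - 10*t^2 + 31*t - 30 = (t - 3)*(t^2 - 7*t + 10) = (t - 5)*(t - 3)*(t - 2)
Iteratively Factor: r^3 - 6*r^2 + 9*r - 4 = (r - 1)*(r^2 - 5*r + 4) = (r - 1)^2*(r - 4)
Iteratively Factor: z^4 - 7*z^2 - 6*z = (z - 3)*(z^3 + 3*z^2 + 2*z) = z*(z - 3)*(z^2 + 3*z + 2) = z*(z - 3)*(z + 2)*(z + 1)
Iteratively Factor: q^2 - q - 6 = (q + 2)*(q - 3)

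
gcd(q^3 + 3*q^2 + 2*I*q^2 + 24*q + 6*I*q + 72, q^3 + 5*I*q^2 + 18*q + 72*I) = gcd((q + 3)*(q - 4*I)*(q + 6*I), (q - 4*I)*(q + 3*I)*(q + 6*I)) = q^2 + 2*I*q + 24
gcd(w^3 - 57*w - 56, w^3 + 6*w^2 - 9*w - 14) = w^2 + 8*w + 7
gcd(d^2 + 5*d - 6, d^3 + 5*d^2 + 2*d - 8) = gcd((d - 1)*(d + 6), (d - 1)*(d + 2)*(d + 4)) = d - 1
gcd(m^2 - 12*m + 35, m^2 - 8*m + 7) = m - 7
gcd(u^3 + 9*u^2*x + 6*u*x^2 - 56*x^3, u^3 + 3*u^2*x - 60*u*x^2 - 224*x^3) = u^2 + 11*u*x + 28*x^2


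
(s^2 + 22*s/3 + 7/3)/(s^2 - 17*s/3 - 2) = (s + 7)/(s - 6)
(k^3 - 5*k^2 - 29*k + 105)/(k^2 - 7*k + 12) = (k^2 - 2*k - 35)/(k - 4)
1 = 1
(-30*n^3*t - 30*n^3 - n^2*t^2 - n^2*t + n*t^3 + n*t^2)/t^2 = -30*n^3/t - 30*n^3/t^2 - n^2 - n^2/t + n*t + n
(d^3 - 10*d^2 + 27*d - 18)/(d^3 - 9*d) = (d^2 - 7*d + 6)/(d*(d + 3))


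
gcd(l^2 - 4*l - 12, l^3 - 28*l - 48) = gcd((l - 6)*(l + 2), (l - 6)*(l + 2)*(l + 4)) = l^2 - 4*l - 12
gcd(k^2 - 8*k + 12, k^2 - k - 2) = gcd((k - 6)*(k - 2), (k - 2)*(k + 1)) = k - 2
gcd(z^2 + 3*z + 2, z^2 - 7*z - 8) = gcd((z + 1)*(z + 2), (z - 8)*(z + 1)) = z + 1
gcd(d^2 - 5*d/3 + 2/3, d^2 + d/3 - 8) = 1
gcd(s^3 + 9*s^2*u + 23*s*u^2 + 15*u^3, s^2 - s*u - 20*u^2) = 1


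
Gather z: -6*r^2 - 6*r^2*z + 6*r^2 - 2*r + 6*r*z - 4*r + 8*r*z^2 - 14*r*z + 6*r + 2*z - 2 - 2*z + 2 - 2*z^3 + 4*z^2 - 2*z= -2*z^3 + z^2*(8*r + 4) + z*(-6*r^2 - 8*r - 2)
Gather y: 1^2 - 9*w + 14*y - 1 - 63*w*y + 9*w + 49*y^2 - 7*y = 49*y^2 + y*(7 - 63*w)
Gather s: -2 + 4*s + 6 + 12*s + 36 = 16*s + 40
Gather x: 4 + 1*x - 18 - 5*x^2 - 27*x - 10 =-5*x^2 - 26*x - 24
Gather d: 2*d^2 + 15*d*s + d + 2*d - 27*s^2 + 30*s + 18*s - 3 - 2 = 2*d^2 + d*(15*s + 3) - 27*s^2 + 48*s - 5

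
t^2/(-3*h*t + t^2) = t/(-3*h + t)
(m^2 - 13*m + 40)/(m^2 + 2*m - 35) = (m - 8)/(m + 7)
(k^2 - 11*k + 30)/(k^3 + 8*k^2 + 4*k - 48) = (k^2 - 11*k + 30)/(k^3 + 8*k^2 + 4*k - 48)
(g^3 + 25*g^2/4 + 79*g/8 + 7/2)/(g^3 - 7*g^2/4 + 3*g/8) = (8*g^3 + 50*g^2 + 79*g + 28)/(g*(8*g^2 - 14*g + 3))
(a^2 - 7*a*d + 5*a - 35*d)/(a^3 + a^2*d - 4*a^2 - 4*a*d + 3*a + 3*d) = (a^2 - 7*a*d + 5*a - 35*d)/(a^3 + a^2*d - 4*a^2 - 4*a*d + 3*a + 3*d)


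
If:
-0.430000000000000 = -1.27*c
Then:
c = 0.34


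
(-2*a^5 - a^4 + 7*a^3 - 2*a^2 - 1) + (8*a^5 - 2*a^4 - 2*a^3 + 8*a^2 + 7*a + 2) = 6*a^5 - 3*a^4 + 5*a^3 + 6*a^2 + 7*a + 1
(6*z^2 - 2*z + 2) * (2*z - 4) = 12*z^3 - 28*z^2 + 12*z - 8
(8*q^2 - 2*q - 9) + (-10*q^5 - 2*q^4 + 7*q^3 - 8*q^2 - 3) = -10*q^5 - 2*q^4 + 7*q^3 - 2*q - 12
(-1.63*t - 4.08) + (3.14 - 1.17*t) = -2.8*t - 0.94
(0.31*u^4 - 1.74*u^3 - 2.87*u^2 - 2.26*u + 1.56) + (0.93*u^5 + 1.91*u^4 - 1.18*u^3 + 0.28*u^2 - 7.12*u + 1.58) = 0.93*u^5 + 2.22*u^4 - 2.92*u^3 - 2.59*u^2 - 9.38*u + 3.14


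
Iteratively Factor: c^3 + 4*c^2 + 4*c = (c)*(c^2 + 4*c + 4) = c*(c + 2)*(c + 2)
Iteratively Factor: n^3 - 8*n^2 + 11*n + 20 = (n - 5)*(n^2 - 3*n - 4) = (n - 5)*(n - 4)*(n + 1)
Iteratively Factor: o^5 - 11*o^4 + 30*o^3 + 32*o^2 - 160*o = (o + 2)*(o^4 - 13*o^3 + 56*o^2 - 80*o) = (o - 4)*(o + 2)*(o^3 - 9*o^2 + 20*o) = o*(o - 4)*(o + 2)*(o^2 - 9*o + 20) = o*(o - 5)*(o - 4)*(o + 2)*(o - 4)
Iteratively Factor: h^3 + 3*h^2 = (h + 3)*(h^2) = h*(h + 3)*(h)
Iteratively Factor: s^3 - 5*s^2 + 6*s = (s - 2)*(s^2 - 3*s) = s*(s - 2)*(s - 3)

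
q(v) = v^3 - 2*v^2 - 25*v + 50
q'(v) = 3*v^2 - 4*v - 25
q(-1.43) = 78.74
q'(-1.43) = -13.15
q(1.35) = 15.07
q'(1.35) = -24.93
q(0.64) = 33.44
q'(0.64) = -26.33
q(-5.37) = -28.28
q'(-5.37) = 82.99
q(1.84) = 3.46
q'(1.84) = -22.20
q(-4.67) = 21.28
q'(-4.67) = 59.11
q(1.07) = 22.19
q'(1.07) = -25.85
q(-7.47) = -291.68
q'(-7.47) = 172.28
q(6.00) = 44.00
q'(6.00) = 59.00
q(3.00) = -16.00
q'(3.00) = -10.00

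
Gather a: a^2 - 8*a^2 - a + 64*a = -7*a^2 + 63*a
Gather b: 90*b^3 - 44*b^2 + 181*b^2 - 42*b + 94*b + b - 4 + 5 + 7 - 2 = 90*b^3 + 137*b^2 + 53*b + 6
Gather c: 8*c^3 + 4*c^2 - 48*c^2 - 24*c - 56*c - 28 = 8*c^3 - 44*c^2 - 80*c - 28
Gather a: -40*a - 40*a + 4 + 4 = 8 - 80*a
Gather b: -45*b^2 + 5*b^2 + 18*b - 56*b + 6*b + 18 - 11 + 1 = -40*b^2 - 32*b + 8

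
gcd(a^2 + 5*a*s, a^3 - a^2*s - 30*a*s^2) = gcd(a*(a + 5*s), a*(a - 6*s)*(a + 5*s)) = a^2 + 5*a*s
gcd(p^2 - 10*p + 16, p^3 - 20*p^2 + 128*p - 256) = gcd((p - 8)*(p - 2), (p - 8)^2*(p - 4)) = p - 8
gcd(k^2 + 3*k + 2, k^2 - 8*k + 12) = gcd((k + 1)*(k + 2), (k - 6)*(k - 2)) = 1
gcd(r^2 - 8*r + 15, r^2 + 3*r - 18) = r - 3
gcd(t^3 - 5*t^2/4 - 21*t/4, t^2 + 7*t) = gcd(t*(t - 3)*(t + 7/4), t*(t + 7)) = t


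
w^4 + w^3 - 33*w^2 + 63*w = w*(w - 3)^2*(w + 7)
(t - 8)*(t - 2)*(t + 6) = t^3 - 4*t^2 - 44*t + 96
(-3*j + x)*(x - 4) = -3*j*x + 12*j + x^2 - 4*x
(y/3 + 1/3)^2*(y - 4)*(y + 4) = y^4/9 + 2*y^3/9 - 5*y^2/3 - 32*y/9 - 16/9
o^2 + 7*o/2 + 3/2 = (o + 1/2)*(o + 3)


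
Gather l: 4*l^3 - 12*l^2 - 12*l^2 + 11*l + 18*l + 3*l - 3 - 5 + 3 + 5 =4*l^3 - 24*l^2 + 32*l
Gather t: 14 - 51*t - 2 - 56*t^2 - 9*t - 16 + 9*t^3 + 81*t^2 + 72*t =9*t^3 + 25*t^2 + 12*t - 4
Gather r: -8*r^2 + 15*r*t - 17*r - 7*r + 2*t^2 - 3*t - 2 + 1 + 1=-8*r^2 + r*(15*t - 24) + 2*t^2 - 3*t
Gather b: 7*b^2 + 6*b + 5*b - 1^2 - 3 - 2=7*b^2 + 11*b - 6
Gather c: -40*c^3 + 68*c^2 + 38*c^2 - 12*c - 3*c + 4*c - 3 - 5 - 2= -40*c^3 + 106*c^2 - 11*c - 10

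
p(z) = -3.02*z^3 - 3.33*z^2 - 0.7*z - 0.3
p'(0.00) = -0.70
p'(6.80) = -464.92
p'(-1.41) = -9.32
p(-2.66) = 34.84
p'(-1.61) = -13.46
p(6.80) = -1108.62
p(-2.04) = 12.91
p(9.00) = -2477.91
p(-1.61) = 4.80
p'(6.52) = -429.27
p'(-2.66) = -47.09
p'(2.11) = -55.09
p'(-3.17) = -70.63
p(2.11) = -44.97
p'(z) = -9.06*z^2 - 6.66*z - 0.7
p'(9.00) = -794.50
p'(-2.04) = -24.82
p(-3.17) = 64.66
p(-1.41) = 2.53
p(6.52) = -983.47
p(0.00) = -0.30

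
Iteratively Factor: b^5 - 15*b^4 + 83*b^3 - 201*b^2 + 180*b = (b - 3)*(b^4 - 12*b^3 + 47*b^2 - 60*b) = b*(b - 3)*(b^3 - 12*b^2 + 47*b - 60) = b*(b - 5)*(b - 3)*(b^2 - 7*b + 12) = b*(b - 5)*(b - 3)^2*(b - 4)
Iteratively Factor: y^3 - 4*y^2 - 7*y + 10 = (y - 5)*(y^2 + y - 2) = (y - 5)*(y + 2)*(y - 1)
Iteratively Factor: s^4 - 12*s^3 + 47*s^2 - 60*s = (s - 4)*(s^3 - 8*s^2 + 15*s) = (s - 4)*(s - 3)*(s^2 - 5*s) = s*(s - 4)*(s - 3)*(s - 5)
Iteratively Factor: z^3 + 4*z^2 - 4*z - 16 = (z - 2)*(z^2 + 6*z + 8) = (z - 2)*(z + 2)*(z + 4)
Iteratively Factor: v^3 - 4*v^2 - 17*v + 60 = (v - 3)*(v^2 - v - 20) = (v - 3)*(v + 4)*(v - 5)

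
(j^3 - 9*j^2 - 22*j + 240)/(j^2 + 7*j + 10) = (j^2 - 14*j + 48)/(j + 2)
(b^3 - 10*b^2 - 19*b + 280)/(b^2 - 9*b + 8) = (b^2 - 2*b - 35)/(b - 1)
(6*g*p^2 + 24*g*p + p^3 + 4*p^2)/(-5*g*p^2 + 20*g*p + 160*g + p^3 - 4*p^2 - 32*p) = p*(6*g + p)/(-5*g*p + 40*g + p^2 - 8*p)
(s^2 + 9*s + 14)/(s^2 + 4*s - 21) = (s + 2)/(s - 3)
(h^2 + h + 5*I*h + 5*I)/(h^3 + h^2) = (h + 5*I)/h^2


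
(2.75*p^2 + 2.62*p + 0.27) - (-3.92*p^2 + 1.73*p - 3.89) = 6.67*p^2 + 0.89*p + 4.16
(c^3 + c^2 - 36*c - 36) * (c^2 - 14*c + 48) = c^5 - 13*c^4 - 2*c^3 + 516*c^2 - 1224*c - 1728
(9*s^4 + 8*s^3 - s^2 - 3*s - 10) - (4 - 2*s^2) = 9*s^4 + 8*s^3 + s^2 - 3*s - 14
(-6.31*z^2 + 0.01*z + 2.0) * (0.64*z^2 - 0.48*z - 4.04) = -4.0384*z^4 + 3.0352*z^3 + 26.7676*z^2 - 1.0004*z - 8.08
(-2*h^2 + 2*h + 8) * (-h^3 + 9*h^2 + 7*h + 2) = 2*h^5 - 20*h^4 - 4*h^3 + 82*h^2 + 60*h + 16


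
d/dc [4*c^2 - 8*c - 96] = 8*c - 8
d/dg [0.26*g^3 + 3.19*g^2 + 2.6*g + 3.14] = 0.78*g^2 + 6.38*g + 2.6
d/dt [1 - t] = -1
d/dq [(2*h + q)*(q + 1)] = 2*h + 2*q + 1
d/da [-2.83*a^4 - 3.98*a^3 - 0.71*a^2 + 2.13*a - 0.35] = -11.32*a^3 - 11.94*a^2 - 1.42*a + 2.13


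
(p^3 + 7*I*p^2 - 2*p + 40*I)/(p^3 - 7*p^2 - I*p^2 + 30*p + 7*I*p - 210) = (p^2 + 2*I*p + 8)/(p^2 - p*(7 + 6*I) + 42*I)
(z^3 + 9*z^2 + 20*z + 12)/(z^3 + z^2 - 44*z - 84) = (z + 1)/(z - 7)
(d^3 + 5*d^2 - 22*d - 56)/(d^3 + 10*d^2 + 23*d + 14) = (d - 4)/(d + 1)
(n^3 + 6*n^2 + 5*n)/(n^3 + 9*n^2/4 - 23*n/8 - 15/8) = 8*n*(n^2 + 6*n + 5)/(8*n^3 + 18*n^2 - 23*n - 15)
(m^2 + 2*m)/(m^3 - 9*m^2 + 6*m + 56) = m/(m^2 - 11*m + 28)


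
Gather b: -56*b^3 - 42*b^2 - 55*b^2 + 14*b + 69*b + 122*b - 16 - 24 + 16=-56*b^3 - 97*b^2 + 205*b - 24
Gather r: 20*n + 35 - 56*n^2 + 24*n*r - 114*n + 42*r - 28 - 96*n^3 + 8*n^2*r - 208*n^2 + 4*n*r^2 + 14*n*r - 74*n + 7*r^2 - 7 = -96*n^3 - 264*n^2 - 168*n + r^2*(4*n + 7) + r*(8*n^2 + 38*n + 42)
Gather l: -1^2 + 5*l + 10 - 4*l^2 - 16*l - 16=-4*l^2 - 11*l - 7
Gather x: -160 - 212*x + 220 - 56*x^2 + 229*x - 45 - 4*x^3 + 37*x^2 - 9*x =-4*x^3 - 19*x^2 + 8*x + 15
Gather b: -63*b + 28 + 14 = 42 - 63*b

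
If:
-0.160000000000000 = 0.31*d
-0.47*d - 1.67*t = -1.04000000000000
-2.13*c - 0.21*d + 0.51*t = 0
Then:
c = 0.23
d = -0.52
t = 0.77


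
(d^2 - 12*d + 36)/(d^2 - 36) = (d - 6)/(d + 6)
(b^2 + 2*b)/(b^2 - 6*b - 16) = b/(b - 8)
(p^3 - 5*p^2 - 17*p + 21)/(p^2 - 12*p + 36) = (p^3 - 5*p^2 - 17*p + 21)/(p^2 - 12*p + 36)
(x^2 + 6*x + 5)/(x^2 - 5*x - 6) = (x + 5)/(x - 6)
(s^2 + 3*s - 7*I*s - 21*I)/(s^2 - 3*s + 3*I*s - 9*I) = (s^2 + s*(3 - 7*I) - 21*I)/(s^2 + 3*s*(-1 + I) - 9*I)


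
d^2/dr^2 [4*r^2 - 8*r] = 8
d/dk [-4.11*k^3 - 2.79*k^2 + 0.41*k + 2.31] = -12.33*k^2 - 5.58*k + 0.41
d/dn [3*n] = 3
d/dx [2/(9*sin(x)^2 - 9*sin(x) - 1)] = 18*(1 - 2*sin(x))*cos(x)/(-9*sin(x)^2 + 9*sin(x) + 1)^2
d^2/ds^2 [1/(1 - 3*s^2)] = 6*(-9*s^2 - 1)/(3*s^2 - 1)^3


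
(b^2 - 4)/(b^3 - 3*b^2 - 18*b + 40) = (b + 2)/(b^2 - b - 20)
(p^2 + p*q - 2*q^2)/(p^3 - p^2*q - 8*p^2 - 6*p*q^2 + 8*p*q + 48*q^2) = (p - q)/(p^2 - 3*p*q - 8*p + 24*q)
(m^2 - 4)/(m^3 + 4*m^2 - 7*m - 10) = (m + 2)/(m^2 + 6*m + 5)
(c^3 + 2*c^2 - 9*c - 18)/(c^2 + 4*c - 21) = (c^2 + 5*c + 6)/(c + 7)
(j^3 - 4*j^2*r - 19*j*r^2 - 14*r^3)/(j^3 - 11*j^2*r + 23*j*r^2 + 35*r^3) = (-j - 2*r)/(-j + 5*r)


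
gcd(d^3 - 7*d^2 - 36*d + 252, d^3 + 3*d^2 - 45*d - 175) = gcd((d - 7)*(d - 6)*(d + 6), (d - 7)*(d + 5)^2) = d - 7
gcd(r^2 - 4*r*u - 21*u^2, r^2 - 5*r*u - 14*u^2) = r - 7*u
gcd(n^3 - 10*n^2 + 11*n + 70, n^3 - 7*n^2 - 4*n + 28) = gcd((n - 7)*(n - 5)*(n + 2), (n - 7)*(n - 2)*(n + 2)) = n^2 - 5*n - 14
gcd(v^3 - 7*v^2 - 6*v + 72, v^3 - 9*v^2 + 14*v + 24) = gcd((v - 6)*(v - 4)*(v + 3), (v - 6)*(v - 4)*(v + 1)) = v^2 - 10*v + 24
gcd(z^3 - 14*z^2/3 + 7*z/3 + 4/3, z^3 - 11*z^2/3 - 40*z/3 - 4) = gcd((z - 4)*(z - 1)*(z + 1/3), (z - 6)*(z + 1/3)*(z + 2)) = z + 1/3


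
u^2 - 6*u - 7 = (u - 7)*(u + 1)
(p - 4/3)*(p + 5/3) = p^2 + p/3 - 20/9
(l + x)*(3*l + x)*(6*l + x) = 18*l^3 + 27*l^2*x + 10*l*x^2 + x^3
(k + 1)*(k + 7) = k^2 + 8*k + 7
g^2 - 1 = (g - 1)*(g + 1)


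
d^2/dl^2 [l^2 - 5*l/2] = 2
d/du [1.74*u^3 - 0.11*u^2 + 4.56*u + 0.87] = 5.22*u^2 - 0.22*u + 4.56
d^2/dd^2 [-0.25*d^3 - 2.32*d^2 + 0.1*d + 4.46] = -1.5*d - 4.64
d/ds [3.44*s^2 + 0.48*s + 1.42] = 6.88*s + 0.48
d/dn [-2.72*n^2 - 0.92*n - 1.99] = -5.44*n - 0.92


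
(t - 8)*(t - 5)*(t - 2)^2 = t^4 - 17*t^3 + 96*t^2 - 212*t + 160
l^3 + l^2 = l^2*(l + 1)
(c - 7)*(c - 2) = c^2 - 9*c + 14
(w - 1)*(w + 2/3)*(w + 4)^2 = w^4 + 23*w^3/3 + 38*w^2/3 - 32*w/3 - 32/3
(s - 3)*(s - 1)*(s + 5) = s^3 + s^2 - 17*s + 15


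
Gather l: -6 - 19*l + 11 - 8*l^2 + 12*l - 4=-8*l^2 - 7*l + 1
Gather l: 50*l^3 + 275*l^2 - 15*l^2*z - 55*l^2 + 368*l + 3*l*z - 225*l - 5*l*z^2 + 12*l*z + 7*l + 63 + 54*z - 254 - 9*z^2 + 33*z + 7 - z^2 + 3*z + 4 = 50*l^3 + l^2*(220 - 15*z) + l*(-5*z^2 + 15*z + 150) - 10*z^2 + 90*z - 180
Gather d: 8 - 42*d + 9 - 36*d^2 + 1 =-36*d^2 - 42*d + 18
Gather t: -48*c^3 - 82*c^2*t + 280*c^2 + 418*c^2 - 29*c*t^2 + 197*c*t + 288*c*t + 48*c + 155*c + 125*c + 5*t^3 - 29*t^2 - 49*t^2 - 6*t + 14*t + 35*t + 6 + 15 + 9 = -48*c^3 + 698*c^2 + 328*c + 5*t^3 + t^2*(-29*c - 78) + t*(-82*c^2 + 485*c + 43) + 30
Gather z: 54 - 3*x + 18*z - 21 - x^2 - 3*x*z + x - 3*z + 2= -x^2 - 2*x + z*(15 - 3*x) + 35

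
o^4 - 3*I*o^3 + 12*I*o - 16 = (o - 2)*(o + 2)*(o - 4*I)*(o + I)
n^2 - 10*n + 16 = (n - 8)*(n - 2)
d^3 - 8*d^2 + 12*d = d*(d - 6)*(d - 2)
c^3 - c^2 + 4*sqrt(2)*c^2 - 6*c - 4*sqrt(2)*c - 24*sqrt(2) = (c - 3)*(c + 2)*(c + 4*sqrt(2))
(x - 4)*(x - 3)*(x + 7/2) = x^3 - 7*x^2/2 - 25*x/2 + 42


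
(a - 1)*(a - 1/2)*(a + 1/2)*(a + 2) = a^4 + a^3 - 9*a^2/4 - a/4 + 1/2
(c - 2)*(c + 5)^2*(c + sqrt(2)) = c^4 + sqrt(2)*c^3 + 8*c^3 + 5*c^2 + 8*sqrt(2)*c^2 - 50*c + 5*sqrt(2)*c - 50*sqrt(2)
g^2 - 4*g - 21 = (g - 7)*(g + 3)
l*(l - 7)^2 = l^3 - 14*l^2 + 49*l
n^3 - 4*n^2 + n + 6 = (n - 3)*(n - 2)*(n + 1)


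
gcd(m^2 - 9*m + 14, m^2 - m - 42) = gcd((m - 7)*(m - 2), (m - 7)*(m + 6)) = m - 7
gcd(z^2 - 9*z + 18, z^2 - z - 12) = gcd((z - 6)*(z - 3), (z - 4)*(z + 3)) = 1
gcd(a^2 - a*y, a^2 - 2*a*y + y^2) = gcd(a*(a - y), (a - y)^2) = -a + y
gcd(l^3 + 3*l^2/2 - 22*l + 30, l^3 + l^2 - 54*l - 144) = l + 6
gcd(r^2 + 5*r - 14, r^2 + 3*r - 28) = r + 7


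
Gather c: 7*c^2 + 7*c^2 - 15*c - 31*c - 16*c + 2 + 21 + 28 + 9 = 14*c^2 - 62*c + 60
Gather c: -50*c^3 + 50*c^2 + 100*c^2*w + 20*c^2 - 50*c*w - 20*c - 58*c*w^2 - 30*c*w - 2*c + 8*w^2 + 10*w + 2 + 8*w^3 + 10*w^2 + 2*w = -50*c^3 + c^2*(100*w + 70) + c*(-58*w^2 - 80*w - 22) + 8*w^3 + 18*w^2 + 12*w + 2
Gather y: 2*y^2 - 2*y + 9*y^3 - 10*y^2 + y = 9*y^3 - 8*y^2 - y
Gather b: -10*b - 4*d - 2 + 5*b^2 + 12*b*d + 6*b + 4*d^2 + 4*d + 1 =5*b^2 + b*(12*d - 4) + 4*d^2 - 1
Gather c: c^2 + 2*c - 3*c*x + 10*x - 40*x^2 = c^2 + c*(2 - 3*x) - 40*x^2 + 10*x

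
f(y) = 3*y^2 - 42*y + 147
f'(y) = 6*y - 42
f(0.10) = 142.83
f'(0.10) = -41.40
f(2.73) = 54.70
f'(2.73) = -25.62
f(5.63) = 5.63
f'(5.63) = -8.22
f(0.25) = 136.69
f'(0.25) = -40.50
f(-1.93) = 239.23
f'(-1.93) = -53.58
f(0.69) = 119.45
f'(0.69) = -37.86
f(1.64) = 86.19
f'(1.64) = -32.16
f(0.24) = 137.09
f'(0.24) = -40.56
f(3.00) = 48.00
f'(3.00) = -24.00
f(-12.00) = 1083.00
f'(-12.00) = -114.00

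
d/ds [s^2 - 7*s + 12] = 2*s - 7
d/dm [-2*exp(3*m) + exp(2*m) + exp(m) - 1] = (-6*exp(2*m) + 2*exp(m) + 1)*exp(m)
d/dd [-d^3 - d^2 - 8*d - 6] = -3*d^2 - 2*d - 8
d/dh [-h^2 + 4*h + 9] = 4 - 2*h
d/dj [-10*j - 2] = -10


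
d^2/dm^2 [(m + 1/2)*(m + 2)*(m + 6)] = 6*m + 17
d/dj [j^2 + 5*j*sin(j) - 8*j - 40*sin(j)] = 5*j*cos(j) + 2*j + 5*sin(j) - 40*cos(j) - 8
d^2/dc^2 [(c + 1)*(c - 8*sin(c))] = 2*(4*c + 4)*sin(c) - 16*cos(c) + 2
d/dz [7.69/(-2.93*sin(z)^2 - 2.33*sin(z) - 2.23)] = (45.0634*sin(z) + 17.9177)*cos(z)/(2.93*sin(z)^2 + 2.33*sin(z) + 2.23)^2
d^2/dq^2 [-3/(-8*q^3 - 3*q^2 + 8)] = 18*(12*q^2*(4*q + 1)^2 - (8*q + 1)*(8*q^3 + 3*q^2 - 8))/(8*q^3 + 3*q^2 - 8)^3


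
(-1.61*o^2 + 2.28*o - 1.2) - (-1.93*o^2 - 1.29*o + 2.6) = 0.32*o^2 + 3.57*o - 3.8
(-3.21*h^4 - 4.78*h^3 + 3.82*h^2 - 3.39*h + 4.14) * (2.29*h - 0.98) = -7.3509*h^5 - 7.8004*h^4 + 13.4322*h^3 - 11.5067*h^2 + 12.8028*h - 4.0572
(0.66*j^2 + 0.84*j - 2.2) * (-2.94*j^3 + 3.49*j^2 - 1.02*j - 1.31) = -1.9404*j^5 - 0.166199999999999*j^4 + 8.7264*j^3 - 9.3994*j^2 + 1.1436*j + 2.882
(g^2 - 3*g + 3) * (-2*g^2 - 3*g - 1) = -2*g^4 + 3*g^3 + 2*g^2 - 6*g - 3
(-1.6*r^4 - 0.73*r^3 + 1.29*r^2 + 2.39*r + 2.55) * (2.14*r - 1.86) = -3.424*r^5 + 1.4138*r^4 + 4.1184*r^3 + 2.7152*r^2 + 1.0116*r - 4.743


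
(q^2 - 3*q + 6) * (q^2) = q^4 - 3*q^3 + 6*q^2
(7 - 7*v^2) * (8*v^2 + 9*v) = -56*v^4 - 63*v^3 + 56*v^2 + 63*v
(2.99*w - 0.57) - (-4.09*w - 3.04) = 7.08*w + 2.47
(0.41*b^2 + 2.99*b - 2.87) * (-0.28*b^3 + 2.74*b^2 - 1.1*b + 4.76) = -0.1148*b^5 + 0.2862*b^4 + 8.5452*b^3 - 9.2012*b^2 + 17.3894*b - 13.6612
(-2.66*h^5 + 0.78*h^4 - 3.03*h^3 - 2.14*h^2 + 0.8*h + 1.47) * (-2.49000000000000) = 6.6234*h^5 - 1.9422*h^4 + 7.5447*h^3 + 5.3286*h^2 - 1.992*h - 3.6603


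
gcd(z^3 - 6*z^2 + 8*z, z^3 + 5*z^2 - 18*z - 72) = z - 4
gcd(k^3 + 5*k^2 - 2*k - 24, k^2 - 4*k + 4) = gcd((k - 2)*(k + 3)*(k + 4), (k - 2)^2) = k - 2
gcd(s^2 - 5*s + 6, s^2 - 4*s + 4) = s - 2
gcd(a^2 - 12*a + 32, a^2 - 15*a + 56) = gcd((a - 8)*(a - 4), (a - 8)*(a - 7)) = a - 8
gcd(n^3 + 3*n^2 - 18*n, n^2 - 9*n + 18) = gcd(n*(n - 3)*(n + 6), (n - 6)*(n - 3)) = n - 3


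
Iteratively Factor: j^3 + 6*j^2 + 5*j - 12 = (j + 3)*(j^2 + 3*j - 4) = (j + 3)*(j + 4)*(j - 1)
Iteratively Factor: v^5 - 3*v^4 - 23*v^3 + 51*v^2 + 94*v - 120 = (v - 5)*(v^4 + 2*v^3 - 13*v^2 - 14*v + 24) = (v - 5)*(v + 2)*(v^3 - 13*v + 12) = (v - 5)*(v + 2)*(v + 4)*(v^2 - 4*v + 3) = (v - 5)*(v - 1)*(v + 2)*(v + 4)*(v - 3)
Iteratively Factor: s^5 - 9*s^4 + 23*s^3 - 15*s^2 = (s)*(s^4 - 9*s^3 + 23*s^2 - 15*s) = s^2*(s^3 - 9*s^2 + 23*s - 15) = s^2*(s - 3)*(s^2 - 6*s + 5) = s^2*(s - 5)*(s - 3)*(s - 1)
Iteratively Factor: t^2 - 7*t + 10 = (t - 5)*(t - 2)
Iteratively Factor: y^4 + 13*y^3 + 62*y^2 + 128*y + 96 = (y + 4)*(y^3 + 9*y^2 + 26*y + 24) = (y + 4)^2*(y^2 + 5*y + 6) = (y + 3)*(y + 4)^2*(y + 2)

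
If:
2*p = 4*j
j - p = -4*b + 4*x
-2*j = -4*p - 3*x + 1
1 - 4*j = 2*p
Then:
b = 11/96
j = 1/8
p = 1/4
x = 1/12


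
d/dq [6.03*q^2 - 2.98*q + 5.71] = 12.06*q - 2.98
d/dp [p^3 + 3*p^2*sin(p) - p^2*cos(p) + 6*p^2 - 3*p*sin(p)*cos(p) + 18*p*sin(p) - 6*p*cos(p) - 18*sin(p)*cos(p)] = p^2*sin(p) + 3*p^2*cos(p) + 3*p^2 + 12*p*sin(p) + 16*p*cos(p) - 3*p*cos(2*p) + 12*p + 18*sin(p) - 3*sin(2*p)/2 - 6*cos(p) - 18*cos(2*p)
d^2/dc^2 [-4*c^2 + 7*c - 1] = -8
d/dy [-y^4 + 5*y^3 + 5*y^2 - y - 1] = -4*y^3 + 15*y^2 + 10*y - 1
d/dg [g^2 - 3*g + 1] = 2*g - 3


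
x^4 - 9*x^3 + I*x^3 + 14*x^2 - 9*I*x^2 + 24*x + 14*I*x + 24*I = (x - 6)*(x - 4)*(x + 1)*(x + I)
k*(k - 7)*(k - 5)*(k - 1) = k^4 - 13*k^3 + 47*k^2 - 35*k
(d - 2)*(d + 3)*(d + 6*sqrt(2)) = d^3 + d^2 + 6*sqrt(2)*d^2 - 6*d + 6*sqrt(2)*d - 36*sqrt(2)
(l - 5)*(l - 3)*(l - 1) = l^3 - 9*l^2 + 23*l - 15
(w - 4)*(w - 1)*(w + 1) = w^3 - 4*w^2 - w + 4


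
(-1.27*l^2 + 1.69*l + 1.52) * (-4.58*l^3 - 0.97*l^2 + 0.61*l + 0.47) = 5.8166*l^5 - 6.5083*l^4 - 9.3756*l^3 - 1.0404*l^2 + 1.7215*l + 0.7144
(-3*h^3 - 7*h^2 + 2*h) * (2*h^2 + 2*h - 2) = -6*h^5 - 20*h^4 - 4*h^3 + 18*h^2 - 4*h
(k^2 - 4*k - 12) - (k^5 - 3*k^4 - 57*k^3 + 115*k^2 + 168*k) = -k^5 + 3*k^4 + 57*k^3 - 114*k^2 - 172*k - 12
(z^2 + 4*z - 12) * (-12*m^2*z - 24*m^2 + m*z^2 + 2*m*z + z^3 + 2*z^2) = -12*m^2*z^3 - 72*m^2*z^2 + 48*m^2*z + 288*m^2 + m*z^4 + 6*m*z^3 - 4*m*z^2 - 24*m*z + z^5 + 6*z^4 - 4*z^3 - 24*z^2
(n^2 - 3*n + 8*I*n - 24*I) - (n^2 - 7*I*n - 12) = -3*n + 15*I*n + 12 - 24*I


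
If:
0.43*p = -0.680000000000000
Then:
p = -1.58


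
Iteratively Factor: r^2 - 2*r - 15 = (r - 5)*(r + 3)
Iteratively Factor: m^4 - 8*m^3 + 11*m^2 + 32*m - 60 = (m - 3)*(m^3 - 5*m^2 - 4*m + 20) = (m - 3)*(m - 2)*(m^2 - 3*m - 10) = (m - 3)*(m - 2)*(m + 2)*(m - 5)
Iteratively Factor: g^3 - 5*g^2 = (g)*(g^2 - 5*g) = g*(g - 5)*(g)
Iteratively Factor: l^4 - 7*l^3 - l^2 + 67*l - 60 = (l - 5)*(l^3 - 2*l^2 - 11*l + 12) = (l - 5)*(l - 1)*(l^2 - l - 12) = (l - 5)*(l - 4)*(l - 1)*(l + 3)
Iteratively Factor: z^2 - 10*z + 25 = (z - 5)*(z - 5)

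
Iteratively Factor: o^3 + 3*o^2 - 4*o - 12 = (o + 2)*(o^2 + o - 6) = (o - 2)*(o + 2)*(o + 3)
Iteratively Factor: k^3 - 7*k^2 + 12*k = (k)*(k^2 - 7*k + 12) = k*(k - 4)*(k - 3)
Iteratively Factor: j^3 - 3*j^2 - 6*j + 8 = (j - 4)*(j^2 + j - 2) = (j - 4)*(j - 1)*(j + 2)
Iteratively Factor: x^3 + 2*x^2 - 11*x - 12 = (x + 1)*(x^2 + x - 12) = (x + 1)*(x + 4)*(x - 3)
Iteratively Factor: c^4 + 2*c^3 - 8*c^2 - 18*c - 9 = (c - 3)*(c^3 + 5*c^2 + 7*c + 3) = (c - 3)*(c + 1)*(c^2 + 4*c + 3) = (c - 3)*(c + 1)^2*(c + 3)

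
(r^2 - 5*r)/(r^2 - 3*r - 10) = r/(r + 2)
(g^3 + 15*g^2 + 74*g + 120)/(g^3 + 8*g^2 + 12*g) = (g^2 + 9*g + 20)/(g*(g + 2))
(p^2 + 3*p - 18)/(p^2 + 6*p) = (p - 3)/p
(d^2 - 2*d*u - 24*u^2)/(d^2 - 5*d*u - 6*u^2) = (d + 4*u)/(d + u)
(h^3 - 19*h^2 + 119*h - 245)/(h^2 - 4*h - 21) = (h^2 - 12*h + 35)/(h + 3)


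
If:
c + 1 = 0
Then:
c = -1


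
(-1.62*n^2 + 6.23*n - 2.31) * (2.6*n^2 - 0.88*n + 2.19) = -4.212*n^4 + 17.6236*n^3 - 15.0362*n^2 + 15.6765*n - 5.0589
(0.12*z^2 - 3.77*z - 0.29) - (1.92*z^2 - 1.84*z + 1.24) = -1.8*z^2 - 1.93*z - 1.53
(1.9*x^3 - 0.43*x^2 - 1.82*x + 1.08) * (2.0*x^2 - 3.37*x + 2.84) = 3.8*x^5 - 7.263*x^4 + 3.2051*x^3 + 7.0722*x^2 - 8.8084*x + 3.0672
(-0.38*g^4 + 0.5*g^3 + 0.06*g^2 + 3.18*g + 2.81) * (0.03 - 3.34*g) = 1.2692*g^5 - 1.6814*g^4 - 0.1854*g^3 - 10.6194*g^2 - 9.29*g + 0.0843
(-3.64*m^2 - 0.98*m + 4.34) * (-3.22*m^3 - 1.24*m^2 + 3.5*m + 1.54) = 11.7208*m^5 + 7.6692*m^4 - 25.4996*m^3 - 14.4172*m^2 + 13.6808*m + 6.6836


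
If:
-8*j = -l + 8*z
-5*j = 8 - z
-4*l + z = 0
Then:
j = -248/187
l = 64/187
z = 256/187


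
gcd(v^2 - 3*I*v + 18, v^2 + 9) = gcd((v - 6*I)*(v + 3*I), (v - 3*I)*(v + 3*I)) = v + 3*I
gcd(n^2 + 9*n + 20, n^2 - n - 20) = n + 4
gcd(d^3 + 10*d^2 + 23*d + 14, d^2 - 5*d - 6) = d + 1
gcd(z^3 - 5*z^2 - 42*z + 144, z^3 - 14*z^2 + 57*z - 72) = z^2 - 11*z + 24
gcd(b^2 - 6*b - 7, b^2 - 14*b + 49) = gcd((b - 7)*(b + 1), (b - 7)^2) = b - 7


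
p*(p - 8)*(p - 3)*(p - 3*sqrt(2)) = p^4 - 11*p^3 - 3*sqrt(2)*p^3 + 24*p^2 + 33*sqrt(2)*p^2 - 72*sqrt(2)*p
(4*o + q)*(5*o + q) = 20*o^2 + 9*o*q + q^2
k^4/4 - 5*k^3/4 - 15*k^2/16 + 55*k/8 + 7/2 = (k/4 + 1/2)*(k - 4)*(k - 7/2)*(k + 1/2)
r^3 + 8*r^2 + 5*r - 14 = (r - 1)*(r + 2)*(r + 7)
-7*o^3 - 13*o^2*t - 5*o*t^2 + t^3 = (-7*o + t)*(o + t)^2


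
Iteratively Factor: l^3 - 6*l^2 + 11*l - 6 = (l - 3)*(l^2 - 3*l + 2) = (l - 3)*(l - 2)*(l - 1)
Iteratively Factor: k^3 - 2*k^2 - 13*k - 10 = (k - 5)*(k^2 + 3*k + 2) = (k - 5)*(k + 2)*(k + 1)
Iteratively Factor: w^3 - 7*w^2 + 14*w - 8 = (w - 2)*(w^2 - 5*w + 4) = (w - 4)*(w - 2)*(w - 1)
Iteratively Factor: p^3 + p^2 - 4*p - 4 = (p + 2)*(p^2 - p - 2) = (p - 2)*(p + 2)*(p + 1)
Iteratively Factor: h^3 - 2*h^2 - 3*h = (h)*(h^2 - 2*h - 3) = h*(h - 3)*(h + 1)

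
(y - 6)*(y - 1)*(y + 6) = y^3 - y^2 - 36*y + 36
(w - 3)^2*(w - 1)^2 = w^4 - 8*w^3 + 22*w^2 - 24*w + 9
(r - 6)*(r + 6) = r^2 - 36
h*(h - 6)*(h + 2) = h^3 - 4*h^2 - 12*h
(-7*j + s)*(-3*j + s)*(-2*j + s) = -42*j^3 + 41*j^2*s - 12*j*s^2 + s^3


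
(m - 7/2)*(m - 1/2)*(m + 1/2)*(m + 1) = m^4 - 5*m^3/2 - 15*m^2/4 + 5*m/8 + 7/8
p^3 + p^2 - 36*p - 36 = (p - 6)*(p + 1)*(p + 6)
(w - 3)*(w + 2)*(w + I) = w^3 - w^2 + I*w^2 - 6*w - I*w - 6*I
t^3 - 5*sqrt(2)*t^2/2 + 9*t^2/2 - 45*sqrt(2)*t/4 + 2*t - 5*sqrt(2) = (t + 1/2)*(t + 4)*(t - 5*sqrt(2)/2)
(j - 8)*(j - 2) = j^2 - 10*j + 16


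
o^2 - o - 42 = (o - 7)*(o + 6)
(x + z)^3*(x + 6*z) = x^4 + 9*x^3*z + 21*x^2*z^2 + 19*x*z^3 + 6*z^4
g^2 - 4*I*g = g*(g - 4*I)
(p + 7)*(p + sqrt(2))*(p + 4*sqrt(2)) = p^3 + 7*p^2 + 5*sqrt(2)*p^2 + 8*p + 35*sqrt(2)*p + 56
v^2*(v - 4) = v^3 - 4*v^2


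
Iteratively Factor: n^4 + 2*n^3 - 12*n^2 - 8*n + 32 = (n - 2)*(n^3 + 4*n^2 - 4*n - 16) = (n - 2)*(n + 2)*(n^2 + 2*n - 8) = (n - 2)^2*(n + 2)*(n + 4)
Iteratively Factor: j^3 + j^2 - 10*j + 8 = (j + 4)*(j^2 - 3*j + 2) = (j - 2)*(j + 4)*(j - 1)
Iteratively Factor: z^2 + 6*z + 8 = (z + 4)*(z + 2)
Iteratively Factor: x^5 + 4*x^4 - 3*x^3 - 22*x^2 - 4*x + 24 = (x + 3)*(x^4 + x^3 - 6*x^2 - 4*x + 8) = (x + 2)*(x + 3)*(x^3 - x^2 - 4*x + 4) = (x - 2)*(x + 2)*(x + 3)*(x^2 + x - 2) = (x - 2)*(x - 1)*(x + 2)*(x + 3)*(x + 2)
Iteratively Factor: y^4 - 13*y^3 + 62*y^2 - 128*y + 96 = (y - 4)*(y^3 - 9*y^2 + 26*y - 24) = (y - 4)*(y - 2)*(y^2 - 7*y + 12) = (y - 4)*(y - 3)*(y - 2)*(y - 4)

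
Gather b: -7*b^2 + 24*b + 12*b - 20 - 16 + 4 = -7*b^2 + 36*b - 32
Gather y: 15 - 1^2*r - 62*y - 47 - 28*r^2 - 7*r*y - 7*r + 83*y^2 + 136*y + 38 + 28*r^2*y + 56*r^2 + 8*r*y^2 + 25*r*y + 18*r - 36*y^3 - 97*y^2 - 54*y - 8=28*r^2 + 10*r - 36*y^3 + y^2*(8*r - 14) + y*(28*r^2 + 18*r + 20) - 2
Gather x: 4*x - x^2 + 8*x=-x^2 + 12*x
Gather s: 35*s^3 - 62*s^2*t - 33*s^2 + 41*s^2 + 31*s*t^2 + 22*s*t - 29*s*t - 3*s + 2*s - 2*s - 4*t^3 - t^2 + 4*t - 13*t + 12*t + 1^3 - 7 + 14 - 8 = 35*s^3 + s^2*(8 - 62*t) + s*(31*t^2 - 7*t - 3) - 4*t^3 - t^2 + 3*t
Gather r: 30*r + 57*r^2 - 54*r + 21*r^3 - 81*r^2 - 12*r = 21*r^3 - 24*r^2 - 36*r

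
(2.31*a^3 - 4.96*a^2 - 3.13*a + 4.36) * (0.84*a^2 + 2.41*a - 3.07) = 1.9404*a^5 + 1.4007*a^4 - 21.6745*a^3 + 11.3463*a^2 + 20.1167*a - 13.3852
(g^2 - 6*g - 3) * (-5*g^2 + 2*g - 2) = -5*g^4 + 32*g^3 + g^2 + 6*g + 6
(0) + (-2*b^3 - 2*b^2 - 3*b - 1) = -2*b^3 - 2*b^2 - 3*b - 1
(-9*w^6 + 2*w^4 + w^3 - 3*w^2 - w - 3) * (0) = 0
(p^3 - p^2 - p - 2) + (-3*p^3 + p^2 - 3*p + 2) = -2*p^3 - 4*p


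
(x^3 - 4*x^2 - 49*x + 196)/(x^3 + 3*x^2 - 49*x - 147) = (x - 4)/(x + 3)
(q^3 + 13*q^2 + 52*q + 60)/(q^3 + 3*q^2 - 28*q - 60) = (q + 5)/(q - 5)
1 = 1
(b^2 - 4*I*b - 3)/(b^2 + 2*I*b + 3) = (b - 3*I)/(b + 3*I)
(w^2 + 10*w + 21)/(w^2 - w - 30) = (w^2 + 10*w + 21)/(w^2 - w - 30)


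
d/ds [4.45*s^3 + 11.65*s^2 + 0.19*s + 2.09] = 13.35*s^2 + 23.3*s + 0.19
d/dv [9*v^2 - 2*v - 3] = 18*v - 2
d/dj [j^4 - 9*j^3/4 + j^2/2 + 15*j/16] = 4*j^3 - 27*j^2/4 + j + 15/16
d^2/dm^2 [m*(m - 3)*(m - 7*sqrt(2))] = 6*m - 14*sqrt(2) - 6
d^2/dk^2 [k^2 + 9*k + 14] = 2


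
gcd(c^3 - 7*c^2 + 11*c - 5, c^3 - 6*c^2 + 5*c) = c^2 - 6*c + 5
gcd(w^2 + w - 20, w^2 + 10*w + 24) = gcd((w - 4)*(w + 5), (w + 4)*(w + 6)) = 1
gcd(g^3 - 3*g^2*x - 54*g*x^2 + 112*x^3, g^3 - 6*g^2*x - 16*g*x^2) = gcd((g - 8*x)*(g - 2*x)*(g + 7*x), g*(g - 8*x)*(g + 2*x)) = -g + 8*x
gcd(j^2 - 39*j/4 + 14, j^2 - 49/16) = j - 7/4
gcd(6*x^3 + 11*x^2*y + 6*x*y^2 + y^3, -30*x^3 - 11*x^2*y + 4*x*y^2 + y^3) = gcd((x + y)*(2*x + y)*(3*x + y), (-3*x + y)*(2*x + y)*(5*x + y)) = 2*x + y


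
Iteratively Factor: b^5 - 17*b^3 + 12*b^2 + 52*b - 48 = (b - 3)*(b^4 + 3*b^3 - 8*b^2 - 12*b + 16) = (b - 3)*(b - 2)*(b^3 + 5*b^2 + 2*b - 8) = (b - 3)*(b - 2)*(b + 4)*(b^2 + b - 2) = (b - 3)*(b - 2)*(b + 2)*(b + 4)*(b - 1)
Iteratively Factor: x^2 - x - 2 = (x - 2)*(x + 1)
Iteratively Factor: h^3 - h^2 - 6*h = (h - 3)*(h^2 + 2*h) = h*(h - 3)*(h + 2)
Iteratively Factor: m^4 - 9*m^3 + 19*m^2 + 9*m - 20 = (m + 1)*(m^3 - 10*m^2 + 29*m - 20) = (m - 5)*(m + 1)*(m^2 - 5*m + 4) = (m - 5)*(m - 4)*(m + 1)*(m - 1)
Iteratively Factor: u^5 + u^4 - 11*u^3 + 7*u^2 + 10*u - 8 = (u - 1)*(u^4 + 2*u^3 - 9*u^2 - 2*u + 8) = (u - 1)*(u + 4)*(u^3 - 2*u^2 - u + 2) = (u - 1)^2*(u + 4)*(u^2 - u - 2) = (u - 2)*(u - 1)^2*(u + 4)*(u + 1)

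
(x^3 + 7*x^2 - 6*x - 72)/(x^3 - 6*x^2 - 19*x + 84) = (x + 6)/(x - 7)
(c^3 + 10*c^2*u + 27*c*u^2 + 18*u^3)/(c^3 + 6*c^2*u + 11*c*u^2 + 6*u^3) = (c + 6*u)/(c + 2*u)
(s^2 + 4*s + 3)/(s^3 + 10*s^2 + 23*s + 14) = (s + 3)/(s^2 + 9*s + 14)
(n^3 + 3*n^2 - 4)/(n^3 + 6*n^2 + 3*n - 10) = (n + 2)/(n + 5)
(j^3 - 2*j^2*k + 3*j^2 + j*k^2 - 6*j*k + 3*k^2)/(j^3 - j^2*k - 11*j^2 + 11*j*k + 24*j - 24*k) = (j^2 - j*k + 3*j - 3*k)/(j^2 - 11*j + 24)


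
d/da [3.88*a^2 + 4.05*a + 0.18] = 7.76*a + 4.05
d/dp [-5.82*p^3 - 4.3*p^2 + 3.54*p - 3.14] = -17.46*p^2 - 8.6*p + 3.54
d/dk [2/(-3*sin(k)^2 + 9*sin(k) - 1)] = 6*(2*sin(k) - 3)*cos(k)/(3*sin(k)^2 - 9*sin(k) + 1)^2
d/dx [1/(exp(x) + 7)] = -exp(x)/(exp(x) + 7)^2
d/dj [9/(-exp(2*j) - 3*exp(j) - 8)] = (18*exp(j) + 27)*exp(j)/(exp(2*j) + 3*exp(j) + 8)^2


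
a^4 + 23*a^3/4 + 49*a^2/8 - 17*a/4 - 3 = (a - 3/4)*(a + 1/2)*(a + 2)*(a + 4)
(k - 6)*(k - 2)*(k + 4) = k^3 - 4*k^2 - 20*k + 48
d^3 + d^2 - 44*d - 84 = (d - 7)*(d + 2)*(d + 6)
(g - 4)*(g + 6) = g^2 + 2*g - 24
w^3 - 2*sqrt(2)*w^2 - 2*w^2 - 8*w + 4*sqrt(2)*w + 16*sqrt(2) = (w - 4)*(w + 2)*(w - 2*sqrt(2))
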